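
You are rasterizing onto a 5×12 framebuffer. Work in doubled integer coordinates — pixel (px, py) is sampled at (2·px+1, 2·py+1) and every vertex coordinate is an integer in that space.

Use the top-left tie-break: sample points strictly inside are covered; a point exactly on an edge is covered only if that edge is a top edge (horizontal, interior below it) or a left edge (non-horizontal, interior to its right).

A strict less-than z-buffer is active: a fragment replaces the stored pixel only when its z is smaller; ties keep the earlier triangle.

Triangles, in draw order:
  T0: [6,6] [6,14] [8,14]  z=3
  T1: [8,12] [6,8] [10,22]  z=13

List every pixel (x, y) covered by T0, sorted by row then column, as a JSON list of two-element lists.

T0:
  2·area = 16  (B↔C swapped to make it positive)
  edge (6, 6)→(8, 14): d=(2,8) right/bottom  bias=-1
  edge (8, 14)→(6, 14): d=(-2,0) right/bottom  bias=-1
  edge (6, 14)→(6, 6): d=(0,-8) top-left  bias=+0
    (3,5)@(7, 11): e=[2,6,8] → #
    (4,5)@(9, 11): e=[-14,6,24] → ·
    (3,6)@(7, 13): e=[6,2,8] → #
    (4,6)@(9, 13): e=[-10,2,24] → ·
    (3,7)@(7, 15): e=[10,-2,8] → ·
  covered (2 px):
    · · · · ·
    · · · · ·
    · · · · ·
    · · · · ·
    · · · · ·
    · · · # ·
    · · · # ·
    · · · · ·
    · · · · ·
    · · · · ·
    · · · · ·
    · · · · ·
T1:
  2·area = 12  (B↔C swapped to make it positive)
  edge (8, 12)→(10, 22): d=(2,10) right/bottom  bias=-1
  edge (10, 22)→(6, 8): d=(-4,-14) top-left  bias=+0
  edge (6, 8)→(8, 12): d=(2,4) right/bottom  bias=-1
    (3,3)@(7, 7): e=[0,18,-6] → ·  [on edge]
    (3,5)@(7, 11): e=[8,2,2] → #
    (4,5)@(9, 11): e=[-12,30,-6] → ·
    (3,6)@(7, 13): e=[12,-6,6] → ·
    (4,8)@(9, 17): e=[0,6,6] → ·  [on edge]
  covered (1 px):
    · · · · ·
    · · · · ·
    · · · · ·
    · · · · ·
    · · · · ·
    · · · # ·
    · · · · ·
    · · · · ·
    · · · · ·
    · · · · ·
    · · · · ·
    · · · · ·

Result: [[3,5],[3,6]]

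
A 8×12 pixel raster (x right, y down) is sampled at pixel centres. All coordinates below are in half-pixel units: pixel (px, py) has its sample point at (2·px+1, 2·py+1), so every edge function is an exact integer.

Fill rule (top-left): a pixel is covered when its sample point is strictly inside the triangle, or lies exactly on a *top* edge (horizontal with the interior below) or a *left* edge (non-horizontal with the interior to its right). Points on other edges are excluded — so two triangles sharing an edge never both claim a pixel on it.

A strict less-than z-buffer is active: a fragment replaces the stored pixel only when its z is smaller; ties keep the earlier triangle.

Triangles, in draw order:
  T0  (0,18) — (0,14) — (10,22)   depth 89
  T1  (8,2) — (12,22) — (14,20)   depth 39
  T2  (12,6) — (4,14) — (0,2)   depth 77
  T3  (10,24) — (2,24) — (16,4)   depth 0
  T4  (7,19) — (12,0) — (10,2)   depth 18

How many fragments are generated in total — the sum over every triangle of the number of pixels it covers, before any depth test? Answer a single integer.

T0:
  2·area = 40
  edge (0, 18)→(0, 14): d=(0,-4) top-left  bias=+0
  edge (0, 14)→(10, 22): d=(10,8) right/bottom  bias=-1
  edge (10, 22)→(0, 18): d=(-10,-4) top-left  bias=+0
    (0,7)@(1, 15): e=[4,2,34] → █
    (1,7)@(3, 15): e=[12,-14,42] → ·
    (0,8)@(1, 17): e=[4,22,14] → █
    (1,8)@(3, 17): e=[12,6,22] → █
    (2,8)@(5, 17): e=[20,-10,30] → ·
    (0,9)@(1, 19): e=[4,42,-6] → ·
    (1,9)@(3, 19): e=[12,26,2] → █
    (2,9)@(5, 19): e=[20,10,10] → █
    (3,9)@(7, 19): e=[28,-6,18] → ·
    (1,10)@(3, 21): e=[12,46,-18] → ·
    (2,10)@(5, 21): e=[20,30,-10] → ·
  covered (5 px):
    · · · · · · · ·
    · · · · · · · ·
    · · · · · · · ·
    · · · · · · · ·
    · · · · · · · ·
    · · · · · · · ·
    · · · · · · · ·
    █ · · · · · · ·
    █ █ · · · · · ·
    · █ █ · · · · ·
    · · · · · · · ·
    · · · · · · · ·
T1:
  2·area = 48  (B↔C swapped to make it positive)
  edge (8, 2)→(14, 20): d=(6,18) right/bottom  bias=-1
  edge (14, 20)→(12, 22): d=(-2,2) right/bottom  bias=-1
  edge (12, 22)→(8, 2): d=(-4,-20) top-left  bias=+0
    (4,2)@(9, 5): e=[0,40,8] → ·  [on edge]
    (4,3)@(9, 7): e=[12,36,0] → █  [on edge]
    (5,3)@(11, 7): e=[-24,32,40] → ·
    (4,4)@(9, 9): e=[24,32,-8] → ·
    (5,5)@(11, 11): e=[0,24,24] → ·  [on edge]
    (5,6)@(11, 13): e=[12,20,16] → █
    (6,6)@(13, 13): e=[-24,16,56] → ·
    (5,7)@(11, 15): e=[24,16,8] → █
    (6,7)@(13, 15): e=[-12,12,48] → ·
    (5,8)@(11, 17): e=[36,12,0] → █  [on edge]
    (6,8)@(13, 17): e=[0,8,40] → ·  [on edge]
    (5,9)@(11, 19): e=[48,8,-8] → ·
    (7,9)@(15, 19): e=[-24,0,72] → ·  [on edge]
    (6,10)@(13, 21): e=[24,0,24] → ·  [on edge]
    (5,11)@(11, 23): e=[72,0,-24] → ·  [on edge]
    (7,11)@(15, 23): e=[0,-8,56] → ·  [on edge]
  covered (5 px):
    · · · · · · · ·
    · · · · · · · ·
    · · · · · · · ·
    · · · · █ · · ·
    · · · · · · · ·
    · · · · · · · ·
    · · · · · █ · ·
    · · · · · █ · ·
    · · · · · █ · ·
    · · · · · · █ ·
    · · · · · · · ·
    · · · · · · · ·
T2:
  2·area = 128
  edge (12, 6)→(4, 14): d=(-8,8) right/bottom  bias=-1
  edge (4, 14)→(0, 2): d=(-4,-12) top-left  bias=+0
  edge (0, 2)→(12, 6): d=(12,4) right/bottom  bias=-1
    (0,1)@(1, 3): e=[112,8,8] → █
    (1,1)@(3, 3): e=[96,32,0] → ·  [on edge]
    (7,1)@(15, 3): e=[0,176,-48] → ·  [on edge]
    (0,2)@(1, 5): e=[96,0,32] → █  [on edge]
    (1,2)@(3, 5): e=[80,24,24] → █
    (2,2)@(5, 5): e=[64,48,16] → █
    (3,2)@(7, 5): e=[48,72,8] → █
    (4,2)@(9, 5): e=[32,96,0] → ·  [on edge]
    (6,2)@(13, 5): e=[0,144,-16] → ·  [on edge]
    (0,3)@(1, 7): e=[80,-8,56] → ·
    (1,3)@(3, 7): e=[64,16,48] → █
    (4,3)@(9, 7): e=[16,88,24] → █
    (5,3)@(11, 7): e=[0,112,16] → ·  [on edge]
    (7,3)@(15, 7): e=[-32,160,0] → ·  [on edge]
    (4,4)@(9, 9): e=[0,80,48] → ·  [on edge]
    (1,5)@(3, 11): e=[32,0,96] → █  [on edge]
    (3,5)@(7, 11): e=[0,48,80] → ·  [on edge]
    (2,6)@(5, 13): e=[0,16,112] → ·  [on edge]
    (1,7)@(3, 15): e=[0,-16,144] → ·  [on edge]
    (0,8)@(1, 17): e=[0,-48,176] → ·  [on edge]
    (2,8)@(5, 17): e=[-32,0,160] → ·  [on edge]
    (3,11)@(7, 23): e=[-96,0,224] → ·  [on edge]
  covered (14 px):
    · · · · · · · ·
    █ · · · · · · ·
    █ █ █ █ · · · ·
    · █ █ █ █ · · ·
    · █ █ █ · · · ·
    · █ █ · · · · ·
    · · · · · · · ·
    · · · · · · · ·
    · · · · · · · ·
    · · · · · · · ·
    · · · · · · · ·
    · · · · · · · ·
T3:
  2·area = 160
  edge (10, 24)→(2, 24): d=(-8,0) right/bottom  bias=-1
  edge (2, 24)→(16, 4): d=(14,-20) top-left  bias=+0
  edge (16, 4)→(10, 24): d=(-6,20) right/bottom  bias=-1
    (7,3)@(15, 7): e=[136,22,2] → █
    (6,4)@(13, 9): e=[120,10,30] → █
    (7,4)@(15, 9): e=[120,50,-10] → ·
    (6,5)@(13, 11): e=[104,38,18] → █
    (7,5)@(15, 11): e=[104,78,-22] → ·
    (5,6)@(11, 13): e=[88,26,46] → █
    (7,6)@(15, 13): e=[88,106,-34] → ·
    (4,7)@(9, 15): e=[72,14,74] → █
    (6,7)@(13, 15): e=[72,94,-6] → ·
    (3,8)@(7, 17): e=[56,2,102] → █
    (6,8)@(13, 17): e=[56,122,-18] → ·
    (3,9)@(7, 19): e=[40,30,90] → █
  covered (20 px):
    · · · · · · · ·
    · · · · · · · ·
    · · · · · · · ·
    · · · · · · · █
    · · · · · · █ ·
    · · · · · · █ ·
    · · · · · █ █ ·
    · · · · █ █ · ·
    · · · █ █ █ · ·
    · · · █ █ █ · ·
    · · █ █ █ · · ·
    · █ █ █ █ · · ·
T4:
  2·area = 28  (B↔C swapped to make it positive)
  edge (7, 19)→(10, 2): d=(3,-17) top-left  bias=+0
  edge (10, 2)→(12, 0): d=(2,-2) top-left  bias=+0
  edge (12, 0)→(7, 19): d=(-5,19) right/bottom  bias=-1
    (5,0)@(11, 1): e=[14,0,14] → █  [on edge]
    (6,0)@(13, 1): e=[48,4,-24] → ·
    (4,1)@(9, 3): e=[-14,0,42] → ·  [on edge]
    (5,1)@(11, 3): e=[20,4,4] → █
    (6,1)@(13, 3): e=[54,8,-34] → ·
    (3,2)@(7, 5): e=[-42,0,70] → ·  [on edge]
    (5,2)@(11, 5): e=[26,8,-6] → ·
    (2,3)@(5, 7): e=[-70,0,98] → ·  [on edge]
    (1,4)@(3, 9): e=[-98,0,126] → ·  [on edge]
    (4,4)@(9, 9): e=[4,12,12] → █
    (5,4)@(11, 9): e=[38,16,-26] → ·
    (0,5)@(1, 11): e=[-126,0,154] → ·  [on edge]
    (3,9)@(7, 19): e=[0,28,0] → ·  [on edge]
  covered (4 px):
    · · · · · █ · ·
    · · · · · █ · ·
    · · · · · · · ·
    · · · · · · · ·
    · · · · █ · · ·
    · · · · █ · · ·
    · · · · · · · ·
    · · · · · · · ·
    · · · · · · · ·
    · · · · · · · ·
    · · · · · · · ·
    · · · · · · · ·

Answer: 48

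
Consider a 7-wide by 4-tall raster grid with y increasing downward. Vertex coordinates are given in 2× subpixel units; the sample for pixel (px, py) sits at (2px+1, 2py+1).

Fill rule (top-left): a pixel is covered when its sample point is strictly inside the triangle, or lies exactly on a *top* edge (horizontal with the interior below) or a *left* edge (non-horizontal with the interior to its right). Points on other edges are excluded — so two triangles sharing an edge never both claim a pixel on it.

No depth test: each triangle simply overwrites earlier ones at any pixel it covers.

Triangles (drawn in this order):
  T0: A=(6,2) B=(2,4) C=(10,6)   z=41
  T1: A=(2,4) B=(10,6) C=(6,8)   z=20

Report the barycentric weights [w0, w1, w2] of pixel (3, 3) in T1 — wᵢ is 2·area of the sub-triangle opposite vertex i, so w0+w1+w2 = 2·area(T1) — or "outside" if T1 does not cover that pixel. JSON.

T0:
  2·area = 24  (B↔C swapped to make it positive)
  edge (6, 2)→(10, 6): d=(4,4) right/bottom  bias=-1
  edge (10, 6)→(2, 4): d=(-8,-2) top-left  bias=+0
  edge (2, 4)→(6, 2): d=(4,-2) top-left  bias=+0
    (2,0)@(5, 1): e=[0,30,-6] → ·  [on edge]
    (2,1)@(5, 3): e=[8,14,2] → #
    (3,1)@(7, 3): e=[0,18,6] → ·  [on edge]
    (2,2)@(5, 5): e=[16,-2,10] → ·
    (3,2)@(7, 5): e=[8,2,14] → #
    (4,2)@(9, 5): e=[0,6,18] → ·  [on edge]
    (3,3)@(7, 7): e=[16,-14,22] → ·
    (5,3)@(11, 7): e=[0,-6,30] → ·  [on edge]
  covered (2 px):
    · · · · · · ·
    · · # · · · ·
    · · · # · · ·
    · · · · · · ·
T1:
  2·area = 24
  edge (2, 4)→(10, 6): d=(8,2) right/bottom  bias=-1
  edge (10, 6)→(6, 8): d=(-4,2) right/bottom  bias=-1
  edge (6, 8)→(2, 4): d=(-4,-4) top-left  bias=+0
    (0,1)@(1, 3): e=[-6,30,0] → ·  [on edge]
    (1,2)@(3, 5): e=[6,18,0] → #  [on edge]
    (2,2)@(5, 5): e=[2,14,8] → #
    (3,2)@(7, 5): e=[-2,10,16] → ·
    (1,3)@(3, 7): e=[22,10,-8] → ·
    (2,3)@(5, 7): e=[18,6,0] → #  [on edge]
    (3,3)@(7, 7): e=[14,2,8] → #
    (4,3)@(9, 7): e=[10,-2,16] → ·
  covered (4 px):
    · · · · · · ·
    · · · · · · ·
    · # # · · · ·
    · · # # · · ·

Final: [2,8,14]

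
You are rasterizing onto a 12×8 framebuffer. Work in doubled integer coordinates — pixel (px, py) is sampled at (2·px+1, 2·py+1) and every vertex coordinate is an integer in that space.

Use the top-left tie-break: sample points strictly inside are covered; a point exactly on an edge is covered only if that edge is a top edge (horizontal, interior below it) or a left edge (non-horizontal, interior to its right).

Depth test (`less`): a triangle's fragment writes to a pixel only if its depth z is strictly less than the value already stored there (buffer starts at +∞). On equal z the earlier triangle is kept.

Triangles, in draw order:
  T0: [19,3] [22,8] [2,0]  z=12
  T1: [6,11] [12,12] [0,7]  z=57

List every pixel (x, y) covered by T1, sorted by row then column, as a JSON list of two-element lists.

T0:
  2·area = 76
  edge (19, 3)→(22, 8): d=(3,5) right/bottom  bias=-1
  edge (22, 8)→(2, 0): d=(-20,-8) top-left  bias=+0
  edge (2, 0)→(19, 3): d=(17,3) right/bottom  bias=-1
    (2,0)@(5, 1): e=[64,4,8] → X
    (3,0)@(7, 1): e=[54,20,2] → X
    (4,0)@(9, 1): e=[44,36,-4] → .
    (2,1)@(5, 3): e=[70,-36,42] → .
    (3,1)@(7, 3): e=[60,-20,36] → .
    (5,1)@(11, 3): e=[40,12,24] → X
    (6,1)@(13, 3): e=[30,28,18] → X
    (7,1)@(15, 3): e=[20,44,12] → X
    (8,1)@(17, 3): e=[10,60,6] → X
    (9,1)@(19, 3): e=[0,76,0] → .  [on edge]
    (5,2)@(11, 5): e=[46,-28,58] → .
    (6,2)@(13, 5): e=[36,-12,52] → .
  covered (10 px):
    . . X X . . . . . . . .
    . . . . . X X X X . . .
    . . . . . . . X X X . .
    . . . . . . . . . . X .
    . . . . . . . . . . . .
    . . . . . . . . . . . .
    . . . . . . . . . . . .
    . . . . . . . . . . . .
T1:
  2·area = 18  (B↔C swapped to make it positive)
  edge (6, 11)→(0, 7): d=(-6,-4) top-left  bias=+0
  edge (0, 7)→(12, 12): d=(12,5) right/bottom  bias=-1
  edge (12, 12)→(6, 11): d=(-6,-1) top-left  bias=+0
    (1,4)@(3, 9): e=[0,9,9] → X  [on edge]
    (2,4)@(5, 9): e=[8,-1,11] → .
    (1,5)@(3, 11): e=[-12,33,-3] → .
    (3,5)@(7, 11): e=[4,13,1] → X
    (4,5)@(9, 11): e=[12,3,3] → X
    (5,5)@(11, 11): e=[20,-7,5] → .
    (3,6)@(7, 13): e=[-8,37,-11] → .
    (4,6)@(9, 13): e=[0,27,-9] → .  [on edge]
  covered (3 px):
    . . . . . . . . . . . .
    . . . . . . . . . . . .
    . . . . . . . . . . . .
    . . . . . . . . . . . .
    . X . . . . . . . . . .
    . . . X X . . . . . . .
    . . . . . . . . . . . .
    . . . . . . . . . . . .

Final: [[1,4],[3,5],[4,5]]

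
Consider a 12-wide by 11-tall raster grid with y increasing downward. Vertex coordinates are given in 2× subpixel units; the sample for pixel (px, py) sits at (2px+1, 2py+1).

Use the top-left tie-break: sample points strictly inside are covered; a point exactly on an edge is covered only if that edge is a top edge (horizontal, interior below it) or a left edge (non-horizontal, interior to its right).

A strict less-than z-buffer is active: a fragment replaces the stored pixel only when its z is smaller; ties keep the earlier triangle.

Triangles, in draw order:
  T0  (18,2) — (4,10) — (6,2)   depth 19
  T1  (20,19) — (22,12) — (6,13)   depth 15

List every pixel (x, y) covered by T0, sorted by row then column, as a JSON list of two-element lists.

T0:
  2·area = 96
  edge (18, 2)→(4, 10): d=(-14,8) right/bottom  bias=-1
  edge (4, 10)→(6, 2): d=(2,-8) top-left  bias=+0
  edge (6, 2)→(18, 2): d=(12,0) top-left  bias=+0
    (3,1)@(7, 3): e=[74,10,12] → X
    (4,1)@(9, 3): e=[58,26,12] → X
    (5,1)@(11, 3): e=[42,42,12] → X
    (6,1)@(13, 3): e=[26,58,12] → X
    (7,1)@(15, 3): e=[10,74,12] → X
    (8,1)@(17, 3): e=[-6,90,12] → .
    (3,2)@(7, 5): e=[46,14,36] → X
    (6,2)@(13, 5): e=[-2,62,36] → .
    (7,2)@(15, 5): e=[-18,78,36] → .
    (2,3)@(5, 7): e=[34,2,60] → X
    (5,3)@(11, 7): e=[-14,50,60] → .
    (2,4)@(5, 9): e=[6,6,84] → X
  covered (12 px):
    . . . . . . . . . . . .
    . . . X X X X X . . . .
    . . . X X X . . . . . .
    . . X X X . . . . . . .
    . . X . . . . . . . . .
    . . . . . . . . . . . .
    . . . . . . . . . . . .
    . . . . . . . . . . . .
    . . . . . . . . . . . .
    . . . . . . . . . . . .
    . . . . . . . . . . . .
T1:
  2·area = 110  (B↔C swapped to make it positive)
  edge (20, 19)→(6, 13): d=(-14,-6) top-left  bias=+0
  edge (6, 13)→(22, 12): d=(16,-1) top-left  bias=+0
  edge (22, 12)→(20, 19): d=(-2,7) right/bottom  bias=-1
    (3,6)@(7, 13): e=[6,1,103] → X
    (4,6)@(9, 13): e=[18,3,89] → X
    (5,6)@(11, 13): e=[30,5,75] → X
    (6,6)@(13, 13): e=[42,7,61] → X
    (7,6)@(15, 13): e=[54,9,47] → X
    (8,6)@(17, 13): e=[66,11,33] → X
    (9,6)@(19, 13): e=[78,13,19] → X
    (10,6)@(21, 13): e=[90,15,5] → X
    (11,6)@(23, 13): e=[102,17,-9] → .
    (3,7)@(7, 15): e=[-22,33,99] → .
    (4,7)@(9, 15): e=[-10,35,85] → .
    (5,7)@(11, 15): e=[2,37,71] → X
  covered (16 px):
    . . . . . . . . . . . .
    . . . . . . . . . . . .
    . . . . . . . . . . . .
    . . . . . . . . . . . .
    . . . . . . . . . . . .
    . . . . . . . . . . . .
    . . . X X X X X X X X .
    . . . . . X X X X X X .
    . . . . . . . . X X . .
    . . . . . . . . . . . .
    . . . . . . . . . . . .

Answer: [[3,1],[4,1],[5,1],[6,1],[7,1],[3,2],[4,2],[5,2],[2,3],[3,3],[4,3],[2,4]]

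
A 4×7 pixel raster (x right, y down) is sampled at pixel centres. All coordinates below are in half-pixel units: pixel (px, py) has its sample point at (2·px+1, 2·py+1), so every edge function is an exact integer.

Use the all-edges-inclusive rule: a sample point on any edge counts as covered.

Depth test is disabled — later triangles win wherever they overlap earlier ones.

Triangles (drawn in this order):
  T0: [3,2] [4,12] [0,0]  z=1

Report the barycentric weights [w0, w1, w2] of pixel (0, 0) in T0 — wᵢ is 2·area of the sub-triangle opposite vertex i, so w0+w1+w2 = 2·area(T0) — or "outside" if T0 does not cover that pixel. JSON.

T0:
  2·area = 28
  edge (3, 2)→(4, 12): d=(1,10) inclusive
  edge (4, 12)→(0, 0): d=(-4,-12) inclusive
  edge (0, 0)→(3, 2): d=(3,2) inclusive
    (0,0)@(1, 1): e=[19,8,1] → █
    (1,0)@(3, 1): e=[-1,32,-3] → ·
    (0,1)@(1, 3): e=[21,0,7] → █  [on edge]
    (1,1)@(3, 3): e=[1,24,3] → █
    (2,1)@(5, 3): e=[-19,48,-1] → ·
    (0,2)@(1, 5): e=[23,-8,13] → ·
    (1,2)@(3, 5): e=[3,16,9] → █
    (2,2)@(5, 5): e=[-17,40,5] → ·
    (1,3)@(3, 7): e=[5,8,15] → █
    (2,3)@(5, 7): e=[-15,32,11] → ·
    (1,4)@(3, 9): e=[7,0,21] → █  [on edge]
    (2,4)@(5, 9): e=[-13,24,17] → ·
  covered (6 px):
    █ · · ·
    █ █ · ·
    · █ · ·
    · █ · ·
    · █ · ·
    · · · ·
    · · · ·

Result: [8,1,19]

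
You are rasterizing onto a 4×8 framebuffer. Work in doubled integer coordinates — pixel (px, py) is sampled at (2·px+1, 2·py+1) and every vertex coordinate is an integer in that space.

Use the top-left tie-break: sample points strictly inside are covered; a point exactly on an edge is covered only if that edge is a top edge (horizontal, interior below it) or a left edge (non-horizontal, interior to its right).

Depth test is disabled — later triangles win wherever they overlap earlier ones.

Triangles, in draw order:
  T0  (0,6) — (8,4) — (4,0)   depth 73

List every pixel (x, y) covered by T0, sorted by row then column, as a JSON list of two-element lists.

T0:
  2·area = 40  (B↔C swapped to make it positive)
  edge (0, 6)→(4, 0): d=(4,-6) top-left  bias=+0
  edge (4, 0)→(8, 4): d=(4,4) right/bottom  bias=-1
  edge (8, 4)→(0, 6): d=(-8,2) right/bottom  bias=-1
    (2,0)@(5, 1): e=[10,0,30] → ·  [on edge]
    (1,1)@(3, 3): e=[6,16,18] → #
    (2,1)@(5, 3): e=[18,8,14] → #
    (3,1)@(7, 3): e=[30,0,10] → ·  [on edge]
    (0,2)@(1, 5): e=[2,32,6] → #
    (2,2)@(5, 5): e=[26,16,-2] → ·
    (0,3)@(1, 7): e=[10,40,-10] → ·
    (1,3)@(3, 7): e=[22,32,-14] → ·
  covered (4 px):
    · · · ·
    · # # ·
    # # · ·
    · · · ·
    · · · ·
    · · · ·
    · · · ·
    · · · ·

Final: [[1,1],[2,1],[0,2],[1,2]]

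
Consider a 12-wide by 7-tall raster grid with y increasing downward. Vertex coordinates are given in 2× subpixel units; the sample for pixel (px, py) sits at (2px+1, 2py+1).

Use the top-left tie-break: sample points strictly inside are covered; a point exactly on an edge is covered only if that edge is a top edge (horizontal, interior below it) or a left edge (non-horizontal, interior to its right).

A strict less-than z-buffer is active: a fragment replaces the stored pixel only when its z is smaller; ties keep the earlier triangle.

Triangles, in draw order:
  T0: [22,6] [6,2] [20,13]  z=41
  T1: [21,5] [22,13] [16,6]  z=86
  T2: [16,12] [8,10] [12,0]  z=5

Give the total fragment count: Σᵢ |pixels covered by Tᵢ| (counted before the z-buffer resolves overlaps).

T0:
  2·area = 120  (B↔C swapped to make it positive)
  edge (22, 6)→(20, 13): d=(-2,7) right/bottom  bias=-1
  edge (20, 13)→(6, 2): d=(-14,-11) top-left  bias=+0
  edge (6, 2)→(22, 6): d=(16,4) right/bottom  bias=-1
    (4,1)@(9, 3): e=[97,19,4] → #
    (5,1)@(11, 3): e=[83,41,-4] → ·
    (4,2)@(9, 5): e=[93,-9,36] → ·
    (5,2)@(11, 5): e=[79,13,28] → #
    (6,2)@(13, 5): e=[65,35,20] → #
    (7,2)@(15, 5): e=[51,57,12] → #
    (8,2)@(17, 5): e=[37,79,4] → #
    (9,2)@(19, 5): e=[23,101,-4] → ·
    (5,3)@(11, 7): e=[75,-15,60] → ·
    (6,3)@(13, 7): e=[61,7,52] → #
    (9,3)@(19, 7): e=[19,73,28] → #
    (10,3)@(21, 7): e=[5,95,20] → #
  covered (15 px):
    · · · · · · · · · · · ·
    · · · · # · · · · · · ·
    · · · · · # # # # · · ·
    · · · · · · # # # # # ·
    · · · · · · · # # # # ·
    · · · · · · · · · # · ·
    · · · · · · · · · · · ·
T1:
  2·area = 41
  edge (21, 5)→(22, 13): d=(1,8) right/bottom  bias=-1
  edge (22, 13)→(16, 6): d=(-6,-7) top-left  bias=+0
  edge (16, 6)→(21, 5): d=(5,-1) top-left  bias=+0
    (10,2)@(21, 5): e=[0,41,0] → ·  [on edge]
    (5,3)@(11, 7): e=[82,-41,0] → ·  [on edge]
    (8,3)@(17, 7): e=[34,1,6] → #
    (9,3)@(19, 7): e=[18,15,8] → #
    (10,3)@(21, 7): e=[2,29,10] → #
    (11,3)@(23, 7): e=[-14,43,12] → ·
    (0,4)@(1, 9): e=[164,-123,0] → ·  [on edge]
    (8,4)@(17, 9): e=[36,-11,16] → ·
    (9,4)@(19, 9): e=[20,3,18] → #
    (11,4)@(23, 9): e=[-12,31,22] → ·
    (9,5)@(19, 11): e=[22,-9,28] → ·
    (10,5)@(21, 11): e=[6,5,30] → #
  covered (6 px):
    · · · · · · · · · · · ·
    · · · · · · · · · · · ·
    · · · · · · · · · · · ·
    · · · · · · · · # # # ·
    · · · · · · · · · # # ·
    · · · · · · · · · · # ·
    · · · · · · · · · · · ·
T2:
  2·area = 88
  edge (16, 12)→(8, 10): d=(-8,-2) top-left  bias=+0
  edge (8, 10)→(12, 0): d=(4,-10) top-left  bias=+0
  edge (12, 0)→(16, 12): d=(4,12) right/bottom  bias=-1
    (5,1)@(11, 3): e=[62,2,24] → #
    (6,1)@(13, 3): e=[66,22,0] → ·  [on edge]
    (5,2)@(11, 5): e=[46,10,32] → #
    (6,2)@(13, 5): e=[50,30,8] → #
    (7,2)@(15, 5): e=[54,50,-16] → ·
    (5,3)@(11, 7): e=[30,18,40] → #
    (7,3)@(15, 7): e=[38,58,-8] → ·
    (4,4)@(9, 9): e=[10,6,72] → #
    (7,4)@(15, 9): e=[22,66,0] → ·  [on edge]
    (4,5)@(9, 11): e=[-6,14,80] → ·
    (5,5)@(11, 11): e=[-2,34,56] → ·
    (6,5)@(13, 11): e=[2,54,32] → #
  covered (10 px):
    · · · · · · · · · · · ·
    · · · · · # · · · · · ·
    · · · · · # # · · · · ·
    · · · · · # # · · · · ·
    · · · · # # # · · · · ·
    · · · · · · # # · · · ·
    · · · · · · · · · · · ·

Final: 31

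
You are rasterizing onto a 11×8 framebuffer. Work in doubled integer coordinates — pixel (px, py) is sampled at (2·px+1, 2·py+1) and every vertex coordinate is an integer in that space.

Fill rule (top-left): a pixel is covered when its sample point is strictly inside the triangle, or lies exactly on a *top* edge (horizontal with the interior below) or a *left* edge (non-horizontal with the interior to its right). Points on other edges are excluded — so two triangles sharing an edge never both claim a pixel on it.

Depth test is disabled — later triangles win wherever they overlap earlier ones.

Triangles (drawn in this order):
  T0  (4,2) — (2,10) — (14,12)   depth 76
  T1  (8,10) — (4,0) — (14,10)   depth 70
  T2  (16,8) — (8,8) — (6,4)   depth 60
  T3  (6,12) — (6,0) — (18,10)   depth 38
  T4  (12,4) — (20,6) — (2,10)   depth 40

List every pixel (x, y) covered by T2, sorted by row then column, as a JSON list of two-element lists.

T0:
  2·area = 100  (B↔C swapped to make it positive)
  edge (4, 2)→(14, 12): d=(10,10) right/bottom  bias=-1
  edge (14, 12)→(2, 10): d=(-12,-2) top-left  bias=+0
  edge (2, 10)→(4, 2): d=(2,-8) top-left  bias=+0
    (1,0)@(3, 1): e=[0,110,-10] → ·  [on edge]
    (2,1)@(5, 3): e=[0,90,10] → ·  [on edge]
    (2,2)@(5, 5): e=[20,66,14] → #
    (3,2)@(7, 5): e=[0,70,30] → ·  [on edge]
    (1,3)@(3, 7): e=[60,38,2] → #
    (3,3)@(7, 7): e=[20,46,34] → #
    (4,3)@(9, 7): e=[0,50,50] → ·  [on edge]
    (1,4)@(3, 9): e=[80,14,6] → #
    (4,4)@(9, 9): e=[20,26,54] → #
    (5,4)@(11, 9): e=[0,30,70] → ·  [on edge]
    (1,5)@(3, 11): e=[100,-10,10] → ·
    (2,5)@(5, 11): e=[80,-6,26] → ·
    (6,5)@(13, 11): e=[0,10,90] → ·  [on edge]
    (7,6)@(15, 13): e=[0,-10,110] → ·  [on edge]
    (8,7)@(17, 15): e=[0,-30,130] → ·  [on edge]
  covered (10 px):
    · · · · · · · · · · ·
    · · · · · · · · · · ·
    · · # · · · · · · · ·
    · # # # · · · · · · ·
    · # # # # · · · · · ·
    · · · · # # · · · · ·
    · · · · · · · · · · ·
    · · · · · · · · · · ·
T1:
  2·area = 60
  edge (8, 10)→(4, 0): d=(-4,-10) top-left  bias=+0
  edge (4, 0)→(14, 10): d=(10,10) right/bottom  bias=-1
  edge (14, 10)→(8, 10): d=(-6,0) right/bottom  bias=-1
    (2,0)@(5, 1): e=[6,0,54] → ·  [on edge]
    (3,1)@(7, 3): e=[18,0,42] → ·  [on edge]
    (3,2)@(7, 5): e=[10,20,30] → #
    (4,2)@(9, 5): e=[30,0,30] → ·  [on edge]
    (3,3)@(7, 7): e=[2,40,18] → #
    (4,3)@(9, 7): e=[22,20,18] → #
    (5,3)@(11, 7): e=[42,0,18] → ·  [on edge]
    (3,4)@(7, 9): e=[-6,60,6] → ·
    (4,4)@(9, 9): e=[14,40,6] → #
    (5,4)@(11, 9): e=[34,20,6] → #
    (6,4)@(13, 9): e=[54,0,6] → ·  [on edge]
    (4,5)@(9, 11): e=[6,60,-6] → ·
    (7,5)@(15, 11): e=[66,0,-6] → ·  [on edge]
    (8,6)@(17, 13): e=[78,0,-18] → ·  [on edge]
    (9,7)@(19, 15): e=[90,0,-30] → ·  [on edge]
  covered (5 px):
    · · · · · · · · · · ·
    · · · · · · · · · · ·
    · · · # · · · · · · ·
    · · · # # · · · · · ·
    · · · · # # · · · · ·
    · · · · · · · · · · ·
    · · · · · · · · · · ·
    · · · · · · · · · · ·
T2:
  2·area = 32
  edge (16, 8)→(8, 8): d=(-8,0) right/bottom  bias=-1
  edge (8, 8)→(6, 4): d=(-2,-4) top-left  bias=+0
  edge (6, 4)→(16, 8): d=(10,4) right/bottom  bias=-1
    (3,2)@(7, 5): e=[24,2,6] → #
    (4,2)@(9, 5): e=[24,10,-2] → ·
    (3,3)@(7, 7): e=[8,-2,26] → ·
    (4,3)@(9, 7): e=[8,6,18] → #
    (5,3)@(11, 7): e=[8,14,10] → #
    (6,3)@(13, 7): e=[8,22,2] → #
    (7,3)@(15, 7): e=[8,30,-6] → ·
    (4,4)@(9, 9): e=[-8,2,38] → ·
    (5,4)@(11, 9): e=[-8,10,30] → ·
    (6,4)@(13, 9): e=[-8,18,22] → ·
  covered (4 px):
    · · · · · · · · · · ·
    · · · · · · · · · · ·
    · · · # · · · · · · ·
    · · · · # # # · · · ·
    · · · · · · · · · · ·
    · · · · · · · · · · ·
    · · · · · · · · · · ·
    · · · · · · · · · · ·
T3:
  2·area = 144
  edge (6, 12)→(6, 0): d=(0,-12) top-left  bias=+0
  edge (6, 0)→(18, 10): d=(12,10) right/bottom  bias=-1
  edge (18, 10)→(6, 12): d=(-12,2) right/bottom  bias=-1
    (3,0)@(7, 1): e=[12,2,130] → #
    (4,0)@(9, 1): e=[36,-18,126] → ·
    (3,1)@(7, 3): e=[12,26,106] → #
    (4,1)@(9, 3): e=[36,6,102] → #
    (5,1)@(11, 3): e=[60,-14,98] → ·
    (3,2)@(7, 5): e=[12,50,82] → #
    (5,2)@(11, 5): e=[60,10,74] → #
    (6,2)@(13, 5): e=[84,-10,70] → ·
    (3,3)@(7, 7): e=[12,74,58] → #
    (6,3)@(13, 7): e=[84,14,46] → #
    (7,3)@(15, 7): e=[108,-6,42] → ·
    (3,4)@(7, 9): e=[12,98,34] → #
  covered (18 px):
    · · · # · · · · · · ·
    · · · # # · · · · · ·
    · · · # # # · · · · ·
    · · · # # # # · · · ·
    · · · # # # # # · · ·
    · · · # # # · · · · ·
    · · · · · · · · · · ·
    · · · · · · · · · · ·
T4:
  2·area = 68
  edge (12, 4)→(20, 6): d=(8,2) right/bottom  bias=-1
  edge (20, 6)→(2, 10): d=(-18,4) right/bottom  bias=-1
  edge (2, 10)→(12, 4): d=(10,-6) top-left  bias=+0
    (8,0)@(17, 1): e=[-34,102,0] → ·  [on edge]
    (5,2)@(11, 5): e=[10,54,4] → #
    (6,2)@(13, 5): e=[6,46,16] → #
    (7,2)@(15, 5): e=[2,38,28] → #
    (8,2)@(17, 5): e=[-2,30,40] → ·
    (3,3)@(7, 7): e=[34,34,0] → #  [on edge]
    (4,3)@(9, 7): e=[30,26,12] → #
    (8,3)@(17, 7): e=[14,-6,60] → ·
    (2,4)@(5, 9): e=[54,6,8] → #
    (3,4)@(7, 9): e=[50,-2,20] → ·
    (4,4)@(9, 9): e=[46,-10,32] → ·
    (5,4)@(11, 9): e=[42,-18,44] → ·
  covered (9 px):
    · · · · · · · · · · ·
    · · · · · · · · · · ·
    · · · · · # # # · · ·
    · · · # # # # # · · ·
    · · # · · · · · · · ·
    · · · · · · · · · · ·
    · · · · · · · · · · ·
    · · · · · · · · · · ·

Result: [[3,2],[4,3],[5,3],[6,3]]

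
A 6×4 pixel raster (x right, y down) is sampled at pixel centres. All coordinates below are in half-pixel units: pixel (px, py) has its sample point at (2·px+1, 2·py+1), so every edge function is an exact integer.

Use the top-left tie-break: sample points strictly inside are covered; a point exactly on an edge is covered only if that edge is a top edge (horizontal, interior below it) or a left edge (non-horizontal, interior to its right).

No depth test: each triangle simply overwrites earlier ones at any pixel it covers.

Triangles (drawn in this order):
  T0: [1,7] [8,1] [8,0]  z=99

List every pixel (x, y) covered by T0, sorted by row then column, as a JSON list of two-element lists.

T0:
  2·area = 7  (B↔C swapped to make it positive)
  edge (1, 7)→(8, 0): d=(7,-7) top-left  bias=+0
  edge (8, 0)→(8, 1): d=(0,1) right/bottom  bias=-1
  edge (8, 1)→(1, 7): d=(-7,6) right/bottom  bias=-1
    (3,0)@(7, 1): e=[0,1,6] → █  [on edge]
    (4,0)@(9, 1): e=[14,-1,-6] → ·
    (2,1)@(5, 3): e=[0,3,4] → █  [on edge]
    (3,1)@(7, 3): e=[14,1,-8] → ·
    (1,2)@(3, 5): e=[0,5,2] → █  [on edge]
    (2,2)@(5, 5): e=[14,3,-10] → ·
    (0,3)@(1, 7): e=[0,7,0] → ·  [on edge]
    (1,3)@(3, 7): e=[14,5,-12] → ·
  covered (3 px):
    · · · █ · ·
    · · █ · · ·
    · █ · · · ·
    · · · · · ·

Final: [[3,0],[2,1],[1,2]]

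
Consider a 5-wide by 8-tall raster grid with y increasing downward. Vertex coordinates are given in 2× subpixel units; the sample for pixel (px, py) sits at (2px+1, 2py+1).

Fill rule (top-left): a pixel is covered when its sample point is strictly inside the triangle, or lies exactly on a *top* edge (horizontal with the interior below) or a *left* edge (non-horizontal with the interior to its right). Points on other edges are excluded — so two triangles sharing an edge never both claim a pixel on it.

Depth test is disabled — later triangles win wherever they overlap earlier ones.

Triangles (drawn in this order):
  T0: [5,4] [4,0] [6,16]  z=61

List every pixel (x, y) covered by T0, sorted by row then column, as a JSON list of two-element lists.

T0:
  2·area = 8  (B↔C swapped to make it positive)
  edge (5, 4)→(6, 16): d=(1,12) right/bottom  bias=-1
  edge (6, 16)→(4, 0): d=(-2,-16) top-left  bias=+0
  edge (4, 0)→(5, 4): d=(1,4) right/bottom  bias=-1
    (2,2)@(5, 5): e=[1,6,1] → █
    (3,2)@(7, 5): e=[-23,38,-7] → ·
    (2,3)@(5, 7): e=[3,2,3] → █
    (3,3)@(7, 7): e=[-21,34,-5] → ·
    (2,4)@(5, 9): e=[5,-2,5] → ·
  covered (2 px):
    · · · · ·
    · · · · ·
    · · █ · ·
    · · █ · ·
    · · · · ·
    · · · · ·
    · · · · ·
    · · · · ·

Result: [[2,2],[2,3]]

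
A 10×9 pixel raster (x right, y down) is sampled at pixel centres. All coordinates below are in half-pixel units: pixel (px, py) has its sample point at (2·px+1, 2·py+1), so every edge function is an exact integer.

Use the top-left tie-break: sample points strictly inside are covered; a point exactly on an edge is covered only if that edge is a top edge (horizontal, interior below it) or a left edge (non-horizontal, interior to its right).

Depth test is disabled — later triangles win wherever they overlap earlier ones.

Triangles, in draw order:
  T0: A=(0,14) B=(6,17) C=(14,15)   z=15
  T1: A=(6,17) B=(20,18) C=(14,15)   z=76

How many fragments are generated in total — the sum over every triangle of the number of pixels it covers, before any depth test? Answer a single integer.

T0:
  2·area = 36  (B↔C swapped to make it positive)
  edge (0, 14)→(14, 15): d=(14,1) right/bottom  bias=-1
  edge (14, 15)→(6, 17): d=(-8,2) right/bottom  bias=-1
  edge (6, 17)→(0, 14): d=(-6,-3) top-left  bias=+0
    (1,7)@(3, 15): e=[11,22,3] → X
    (2,7)@(5, 15): e=[9,18,9] → X
    (3,7)@(7, 15): e=[7,14,15] → X
    (4,7)@(9, 15): e=[5,10,21] → X
    (5,7)@(11, 15): e=[3,6,27] → X
    (6,7)@(13, 15): e=[1,2,33] → X
    (7,7)@(15, 15): e=[-1,-2,39] → .
    (1,8)@(3, 17): e=[39,6,-9] → .
    (2,8)@(5, 17): e=[37,2,-3] → .
    (3,8)@(7, 17): e=[35,-2,3] → .
    (4,8)@(9, 17): e=[33,-6,9] → .
    (5,8)@(11, 17): e=[31,-10,15] → .
  covered (6 px):
    . . . . . . . . . .
    . . . . . . . . . .
    . . . . . . . . . .
    . . . . . . . . . .
    . . . . . . . . . .
    . . . . . . . . . .
    . . . . . . . . . .
    . X X X X X X . . .
    . . . . . . . . . .
T1:
  2·area = 36  (B↔C swapped to make it positive)
  edge (6, 17)→(14, 15): d=(8,-2) top-left  bias=+0
  edge (14, 15)→(20, 18): d=(6,3) right/bottom  bias=-1
  edge (20, 18)→(6, 17): d=(-14,-1) top-left  bias=+0
    (3,8)@(7, 17): e=[2,33,1] → X
    (4,8)@(9, 17): e=[6,27,3] → X
    (5,8)@(11, 17): e=[10,21,5] → X
    (6,8)@(13, 17): e=[14,15,7] → X
    (7,8)@(15, 17): e=[18,9,9] → X
    (8,8)@(17, 17): e=[22,3,11] → X
    (9,8)@(19, 17): e=[26,-3,13] → .
  covered (6 px):
    . . . . . . . . . .
    . . . . . . . . . .
    . . . . . . . . . .
    . . . . . . . . . .
    . . . . . . . . . .
    . . . . . . . . . .
    . . . . . . . . . .
    . . . . . . . . . .
    . . . X X X X X X .

Final: 12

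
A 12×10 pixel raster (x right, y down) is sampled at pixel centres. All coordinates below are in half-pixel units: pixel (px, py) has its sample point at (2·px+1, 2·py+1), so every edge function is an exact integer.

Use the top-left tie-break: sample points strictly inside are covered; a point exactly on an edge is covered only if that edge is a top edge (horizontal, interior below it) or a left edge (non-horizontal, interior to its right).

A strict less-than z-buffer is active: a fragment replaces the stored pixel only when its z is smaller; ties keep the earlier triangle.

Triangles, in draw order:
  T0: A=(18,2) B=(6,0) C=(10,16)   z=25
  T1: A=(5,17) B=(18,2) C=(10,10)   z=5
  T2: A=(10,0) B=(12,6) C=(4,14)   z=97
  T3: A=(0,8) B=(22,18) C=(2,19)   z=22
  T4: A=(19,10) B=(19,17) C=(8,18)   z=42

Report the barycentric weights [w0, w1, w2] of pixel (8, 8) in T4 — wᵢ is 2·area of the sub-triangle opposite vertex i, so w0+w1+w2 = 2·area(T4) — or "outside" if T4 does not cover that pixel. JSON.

T0:
  2·area = 184  (B↔C swapped to make it positive)
  edge (18, 2)→(10, 16): d=(-8,14) right/bottom  bias=-1
  edge (10, 16)→(6, 0): d=(-4,-16) top-left  bias=+0
  edge (6, 0)→(18, 2): d=(12,2) right/bottom  bias=-1
    (3,0)@(7, 1): e=[162,12,10] → █
    (4,0)@(9, 1): e=[134,44,6] → █
    (5,0)@(11, 1): e=[106,76,2] → █
    (6,0)@(13, 1): e=[78,108,-2] → ·
    (3,1)@(7, 3): e=[146,4,34] → █
    (6,1)@(13, 3): e=[62,100,22] → █
    (7,1)@(15, 3): e=[34,132,18] → █
    (8,1)@(17, 3): e=[6,164,14] → █
    (9,1)@(19, 3): e=[-22,196,10] → ·
    (3,2)@(7, 5): e=[130,-4,58] → ·
    (4,2)@(9, 5): e=[102,28,54] → █
    (8,2)@(17, 5): e=[-10,156,38] → ·
  covered (23 px):
    · · · █ █ █ · · · · · ·
    · · · █ █ █ █ █ █ · · ·
    · · · · █ █ █ █ · · · ·
    · · · · █ █ █ █ · · · ·
    · · · · █ █ █ · · · · ·
    · · · · █ █ · · · · · ·
    · · · · · █ · · · · · ·
    · · · · · · · · · · · ·
    · · · · · · · · · · · ·
    · · · · · · · · · · · ·
T1:
  2·area = 16  (B↔C swapped to make it positive)
  edge (5, 17)→(10, 10): d=(5,-7) top-left  bias=+0
  edge (10, 10)→(18, 2): d=(8,-8) top-left  bias=+0
  edge (18, 2)→(5, 17): d=(-13,15) right/bottom  bias=-1
    (9,0)@(19, 1): e=[18,0,-2] → ·  [on edge]
    (7,1)@(15, 3): e=[0,-16,32] → ·  [on edge]
    (8,1)@(17, 3): e=[14,0,2] → █  [on edge]
    (9,1)@(19, 3): e=[28,16,-28] → ·
    (7,2)@(15, 5): e=[10,0,6] → █  [on edge]
    (8,2)@(17, 5): e=[24,16,-24] → ·
    (6,3)@(13, 7): e=[6,0,10] → █  [on edge]
    (7,3)@(15, 7): e=[20,16,-20] → ·
    (5,4)@(11, 9): e=[2,0,14] → █  [on edge]
    (6,4)@(13, 9): e=[16,16,-16] → ·
    (4,5)@(9, 11): e=[-2,0,18] → ·  [on edge]
    (5,5)@(11, 11): e=[12,16,-12] → ·
    (3,6)@(7, 13): e=[-6,0,22] → ·  [on edge]
    (2,7)@(5, 15): e=[-10,0,26] → ·  [on edge]
    (1,8)@(3, 17): e=[-14,0,30] → ·  [on edge]
    (2,8)@(5, 17): e=[0,16,0] → ·  [on edge]
    (0,9)@(1, 19): e=[-18,0,34] → ·  [on edge]
  covered (4 px):
    · · · · · · · · · · · ·
    · · · · · · · · █ · · ·
    · · · · · · · █ · · · ·
    · · · · · · █ · · · · ·
    · · · · · █ · · · · · ·
    · · · · · · · · · · · ·
    · · · · · · · · · · · ·
    · · · · · · · · · · · ·
    · · · · · · · · · · · ·
    · · · · · · · · · · · ·
T2:
  2·area = 64
  edge (10, 0)→(12, 6): d=(2,6) right/bottom  bias=-1
  edge (12, 6)→(4, 14): d=(-8,8) right/bottom  bias=-1
  edge (4, 14)→(10, 0): d=(6,-14) top-left  bias=+0
    (8,0)@(17, 1): e=[-40,0,104] → ·  [on edge]
    (4,1)@(9, 3): e=[12,48,4] → █
    (5,1)@(11, 3): e=[0,32,32] → ·  [on edge]
    (7,1)@(15, 3): e=[-24,0,88] → ·  [on edge]
    (4,2)@(9, 5): e=[16,32,16] → █
    (5,2)@(11, 5): e=[4,16,44] → █
    (6,2)@(13, 5): e=[-8,0,72] → ·  [on edge]
    (3,3)@(7, 7): e=[32,32,0] → █  [on edge]
    (5,3)@(11, 7): e=[8,0,56] → ·  [on edge]
    (3,4)@(7, 9): e=[36,16,12] → █
    (4,4)@(9, 9): e=[24,0,40] → ·  [on edge]
    (6,4)@(13, 9): e=[0,-32,96] → ·  [on edge]
    (3,5)@(7, 11): e=[40,0,24] → ·  [on edge]
    (2,6)@(5, 13): e=[56,0,8] → ·  [on edge]
    (1,7)@(3, 15): e=[72,0,-8] → ·  [on edge]
    (7,7)@(15, 15): e=[0,-96,160] → ·  [on edge]
    (0,8)@(1, 17): e=[88,0,-24] → ·  [on edge]
  covered (6 px):
    · · · · · · · · · · · ·
    · · · · █ · · · · · · ·
    · · · · █ █ · · · · · ·
    · · · █ █ · · · · · · ·
    · · · █ · · · · · · · ·
    · · · · · · · · · · · ·
    · · · · · · · · · · · ·
    · · · · · · · · · · · ·
    · · · · · · · · · · · ·
    · · · · · · · · · · · ·
T3:
  2·area = 222
  edge (0, 8)→(22, 18): d=(22,10) right/bottom  bias=-1
  edge (22, 18)→(2, 19): d=(-20,1) right/bottom  bias=-1
  edge (2, 19)→(0, 8): d=(-2,-11) top-left  bias=+0
    (0,4)@(1, 9): e=[12,201,9] → █
    (1,4)@(3, 9): e=[-8,199,31] → ·
    (0,5)@(1, 11): e=[56,161,5] → █
    (1,5)@(3, 11): e=[36,159,27] → █
    (2,5)@(5, 11): e=[16,157,49] → █
    (3,5)@(7, 11): e=[-4,155,71] → ·
    (0,6)@(1, 13): e=[100,121,1] → █
    (3,6)@(7, 13): e=[40,115,67] → █
    (4,6)@(9, 13): e=[20,113,89] → █
    (5,6)@(11, 13): e=[0,111,111] → ·  [on edge]
    (0,7)@(1, 15): e=[144,81,-3] → ·
    (1,7)@(3, 15): e=[124,79,19] → █
  covered (25 px):
    · · · · · · · · · · · ·
    · · · · · · · · · · · ·
    · · · · · · · · · · · ·
    · · · · · · · · · · · ·
    █ · · · · · · · · · · ·
    █ █ █ · · · · · · · · ·
    █ █ █ █ █ · · · · · · ·
    · █ █ █ █ █ █ █ · · · ·
    · █ █ █ █ █ █ █ █ █ · ·
    · · · · · · · · · · · ·
T4:
  2·area = 77
  edge (19, 10)→(19, 17): d=(0,7) right/bottom  bias=-1
  edge (19, 17)→(8, 18): d=(-11,1) right/bottom  bias=-1
  edge (8, 18)→(19, 10): d=(11,-8) top-left  bias=+0
    (9,0)@(19, 1): e=[0,176,-99] → ·  [on edge]
    (9,1)@(19, 3): e=[0,154,-77] → ·  [on edge]
    (9,2)@(19, 5): e=[0,132,-55] → ·  [on edge]
    (9,3)@(19, 7): e=[0,110,-33] → ·  [on edge]
    (9,4)@(19, 9): e=[0,88,-11] → ·  [on edge]
    (9,5)@(19, 11): e=[0,66,11] → ·  [on edge]
    (7,6)@(15, 13): e=[28,48,1] → █
    (8,6)@(17, 13): e=[14,46,17] → █
    (9,6)@(19, 13): e=[0,44,33] → ·  [on edge]
    (6,7)@(13, 15): e=[42,28,7] → █
    (9,7)@(19, 15): e=[0,22,55] → ·  [on edge]
    (5,8)@(11, 17): e=[56,8,13] → █
    (9,8)@(19, 17): e=[0,0,77] → ·  [on edge]
    (9,9)@(19, 19): e=[0,-22,99] → ·  [on edge]
  covered (9 px):
    · · · · · · · · · · · ·
    · · · · · · · · · · · ·
    · · · · · · · · · · · ·
    · · · · · · · · · · · ·
    · · · · · · · · · · · ·
    · · · · · · · · · · · ·
    · · · · · · · █ █ · · ·
    · · · · · · █ █ █ · · ·
    · · · · · █ █ █ █ · · ·
    · · · · · · · · · · · ·

Final: [2,61,14]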